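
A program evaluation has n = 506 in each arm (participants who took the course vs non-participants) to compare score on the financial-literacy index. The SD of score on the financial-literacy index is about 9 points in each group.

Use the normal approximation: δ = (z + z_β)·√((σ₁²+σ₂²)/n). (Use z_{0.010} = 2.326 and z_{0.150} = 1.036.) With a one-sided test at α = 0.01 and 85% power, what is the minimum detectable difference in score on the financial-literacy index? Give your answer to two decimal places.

δ = (z_α + z_β) · √((σ₁²+σ₂²)/n)
  = (2.326 + 1.036) · √(162/506)
  = 3.362 · √0.32016
  = 3.362 · 0.5658
  = 1.9023

Minimum detectable difference ≈ 1.90 points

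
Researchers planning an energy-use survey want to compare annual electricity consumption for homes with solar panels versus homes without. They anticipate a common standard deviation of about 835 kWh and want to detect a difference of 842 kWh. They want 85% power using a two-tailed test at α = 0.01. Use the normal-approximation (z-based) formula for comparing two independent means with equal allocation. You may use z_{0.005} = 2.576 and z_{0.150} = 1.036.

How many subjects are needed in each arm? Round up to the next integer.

n = 26 per group

n = (z_{α/2} + z_β)² · (σ₁² + σ₂²) / δ²
  = (2.576 + 1.036)² · (2·835² = 1394450) / 842²
  = 13.0465 · 1394450 / 708964
  = 25.66
Round up → n = 26 per group.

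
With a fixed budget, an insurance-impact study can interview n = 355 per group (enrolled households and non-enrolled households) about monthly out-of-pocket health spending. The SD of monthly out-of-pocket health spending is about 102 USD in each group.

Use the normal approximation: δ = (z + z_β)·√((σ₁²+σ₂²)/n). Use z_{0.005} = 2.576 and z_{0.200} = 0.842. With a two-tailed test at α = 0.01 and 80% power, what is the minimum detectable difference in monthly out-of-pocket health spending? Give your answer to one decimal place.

δ = (z_{α/2} + z_β) · √((σ₁²+σ₂²)/n)
  = (2.576 + 0.842) · √(20808/355)
  = 3.418 · √58.6141
  = 3.418 · 7.6560
  = 26.1682

Minimum detectable difference ≈ 26.2 USD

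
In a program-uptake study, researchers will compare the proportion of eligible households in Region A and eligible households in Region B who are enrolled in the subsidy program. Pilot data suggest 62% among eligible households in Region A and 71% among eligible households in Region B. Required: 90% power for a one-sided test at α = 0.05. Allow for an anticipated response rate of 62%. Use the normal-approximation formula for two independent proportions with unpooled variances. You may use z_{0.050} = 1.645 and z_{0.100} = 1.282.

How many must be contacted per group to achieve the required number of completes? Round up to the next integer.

n = 754 per group

n = (z_α + z_β)² · [p₁(1−p₁) + p₂(1−p₂)] / (p₁ − p₂)²
  = (1.645 + 1.282)² · (0.62·0.38 + 0.71·0.29) / (-0.09)²
  = (2.927)² · (0.2356 + 0.2059) / 0.0081
  = 8.5673 · 0.4415 / 0.0081
  = 466.97
Adjust for 62% response: 466.97 / 0.62 = 753.18.
Round up → n = 754 per group.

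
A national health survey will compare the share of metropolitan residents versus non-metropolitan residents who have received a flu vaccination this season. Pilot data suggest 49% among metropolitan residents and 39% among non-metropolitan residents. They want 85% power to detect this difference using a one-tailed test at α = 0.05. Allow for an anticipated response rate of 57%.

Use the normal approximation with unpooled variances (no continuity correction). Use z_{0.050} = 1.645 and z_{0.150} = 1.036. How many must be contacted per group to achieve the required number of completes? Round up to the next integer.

n = (z_α + z_β)² · [p₁(1−p₁) + p₂(1−p₂)] / (p₁ − p₂)²
  = (1.645 + 1.036)² · (0.49·0.51 + 0.39·0.61) / (0.10)²
  = (2.681)² · (0.2499 + 0.2379) / 0.0100
  = 7.1878 · 0.4878 / 0.0100
  = 350.62
Adjust for 57% response: 350.62 / 0.57 = 615.12.
Round up → n = 616 per group.

n = 616 per group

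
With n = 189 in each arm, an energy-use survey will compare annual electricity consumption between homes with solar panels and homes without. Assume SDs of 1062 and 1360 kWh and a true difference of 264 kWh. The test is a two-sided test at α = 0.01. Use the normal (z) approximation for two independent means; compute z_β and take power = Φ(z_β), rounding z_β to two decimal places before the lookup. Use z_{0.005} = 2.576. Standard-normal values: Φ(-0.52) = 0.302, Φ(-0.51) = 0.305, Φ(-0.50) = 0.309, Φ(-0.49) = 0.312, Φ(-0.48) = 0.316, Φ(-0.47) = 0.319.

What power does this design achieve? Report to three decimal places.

z_β = δ·√(n/(σ₁²+σ₂²)) − z_{α/2}
    = 264 · √(189/2977444) − 2.576
    = 264 · 0.00797 − 2.576
    = 2.1034 − 2.576 = -0.4726 → -0.47
Power = Φ(-0.47) = 0.319.

Power ≈ 0.319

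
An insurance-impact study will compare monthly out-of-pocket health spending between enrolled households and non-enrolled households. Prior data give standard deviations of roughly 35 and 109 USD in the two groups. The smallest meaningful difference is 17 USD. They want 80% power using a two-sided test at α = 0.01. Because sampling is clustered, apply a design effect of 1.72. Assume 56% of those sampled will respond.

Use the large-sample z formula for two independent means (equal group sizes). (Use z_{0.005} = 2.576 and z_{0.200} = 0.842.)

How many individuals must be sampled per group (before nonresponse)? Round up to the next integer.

n = 1628 per group

n = (z_{α/2} + z_β)² · (σ₁² + σ₂²) / δ²
  = (2.576 + 0.842)² · (35² + 109² = 13106) / 17²
  = 11.6827 · 13106 / 289
  = 529.81
Design effect: 1.72 × 529.81 = 911.27.
Adjust for 56% response: 911.27 / 0.56 = 1627.26.
Round up → n = 1628 per group.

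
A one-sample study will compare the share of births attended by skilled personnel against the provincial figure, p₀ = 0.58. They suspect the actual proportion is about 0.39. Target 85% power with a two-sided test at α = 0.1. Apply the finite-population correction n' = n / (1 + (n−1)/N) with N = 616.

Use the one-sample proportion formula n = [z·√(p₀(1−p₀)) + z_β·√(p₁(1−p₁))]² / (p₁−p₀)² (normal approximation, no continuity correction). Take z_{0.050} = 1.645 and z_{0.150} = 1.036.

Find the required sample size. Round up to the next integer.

n = 45

n = [z_{α/2}·√(p₀q₀) + z_β·√(p₁q₁)]² / (p₁ − p₀)²
  = [1.645·√(0.58·0.42) + 1.036·√(0.39·0.61)]² / (-0.19)²
  = [1.645·0.4936 + 1.036·0.4877]² / 0.0361
  = [1.3172]² / 0.0361
  = 48.06
Finite-population correction (N = 616): 48.06 / (1 + (48.06 − 1)/616) = 44.65.
Round up → n = 45.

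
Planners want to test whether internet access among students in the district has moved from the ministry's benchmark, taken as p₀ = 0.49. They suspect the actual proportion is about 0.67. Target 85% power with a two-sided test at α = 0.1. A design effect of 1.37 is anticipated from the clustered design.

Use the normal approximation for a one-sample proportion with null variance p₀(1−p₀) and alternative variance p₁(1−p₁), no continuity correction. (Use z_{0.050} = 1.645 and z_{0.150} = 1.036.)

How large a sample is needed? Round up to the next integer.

n = [z_{α/2}·√(p₀q₀) + z_β·√(p₁q₁)]² / (p₁ − p₀)²
  = [1.645·√(0.49·0.51) + 1.036·√(0.67·0.33)]² / (0.18)²
  = [1.645·0.4999 + 1.036·0.4702]² / 0.0324
  = [1.3095]² / 0.0324
  = 52.92
Design effect: 1.37 × 52.92 = 72.51.
Round up → n = 73.

n = 73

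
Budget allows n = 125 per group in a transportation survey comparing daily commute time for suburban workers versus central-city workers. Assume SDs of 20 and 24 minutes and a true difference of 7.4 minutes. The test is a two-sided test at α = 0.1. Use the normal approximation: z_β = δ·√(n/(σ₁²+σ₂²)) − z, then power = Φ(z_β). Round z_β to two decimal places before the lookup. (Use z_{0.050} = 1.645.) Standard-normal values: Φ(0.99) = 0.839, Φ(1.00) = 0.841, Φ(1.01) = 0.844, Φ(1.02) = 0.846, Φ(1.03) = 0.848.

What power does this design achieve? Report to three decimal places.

z_β = δ·√(n/(σ₁²+σ₂²)) − z_{α/2}
    = 7.4 · √(125/976) − 1.645
    = 7.4 · 0.35787 − 1.645
    = 2.6483 − 1.645 = 1.0033 → 1.00
Power = Φ(1.00) = 0.841.

Power ≈ 0.841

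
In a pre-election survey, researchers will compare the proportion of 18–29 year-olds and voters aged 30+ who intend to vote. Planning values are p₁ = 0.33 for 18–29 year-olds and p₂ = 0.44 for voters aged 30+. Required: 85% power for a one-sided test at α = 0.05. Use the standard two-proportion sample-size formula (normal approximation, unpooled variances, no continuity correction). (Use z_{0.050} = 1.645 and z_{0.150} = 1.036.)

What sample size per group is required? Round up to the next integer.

n = 278 per group

n = (z_α + z_β)² · [p₁(1−p₁) + p₂(1−p₂)] / (p₁ − p₂)²
  = (1.645 + 1.036)² · (0.33·0.67 + 0.44·0.56) / (-0.11)²
  = (2.681)² · (0.2211 + 0.2464) / 0.0121
  = 7.1878 · 0.4675 / 0.0121
  = 277.71
Round up → n = 278 per group.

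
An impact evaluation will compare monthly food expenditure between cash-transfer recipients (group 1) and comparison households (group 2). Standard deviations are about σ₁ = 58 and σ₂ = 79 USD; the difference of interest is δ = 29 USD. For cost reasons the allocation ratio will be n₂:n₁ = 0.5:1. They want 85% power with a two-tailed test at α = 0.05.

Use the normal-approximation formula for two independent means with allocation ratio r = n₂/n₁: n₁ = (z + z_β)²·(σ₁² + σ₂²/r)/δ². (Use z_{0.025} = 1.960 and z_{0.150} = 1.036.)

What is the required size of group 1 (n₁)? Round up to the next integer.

n₁ = 170

n₁ = (z_{α/2} + z_β)² · (σ₁² + σ₂²/r) / δ²
   = (1.960 + 1.036)² · (58² + 79²/0.5) / 29²
   = 8.9760 · (3364 + 12482) / 841
   = 8.9760 · 15846 / 841
   = 169.12
Round up → n₁ = 170; n₂ = r·n₁ = 0.5 × 170 = 85.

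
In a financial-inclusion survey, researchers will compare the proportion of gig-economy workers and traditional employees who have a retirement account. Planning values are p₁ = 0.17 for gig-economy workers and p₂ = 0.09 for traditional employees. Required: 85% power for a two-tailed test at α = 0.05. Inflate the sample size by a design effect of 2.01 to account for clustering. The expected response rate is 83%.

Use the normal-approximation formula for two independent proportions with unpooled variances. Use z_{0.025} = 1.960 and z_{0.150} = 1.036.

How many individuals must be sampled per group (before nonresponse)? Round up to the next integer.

n = (z_{α/2} + z_β)² · [p₁(1−p₁) + p₂(1−p₂)] / (p₁ − p₂)²
  = (1.960 + 1.036)² · (0.17·0.83 + 0.09·0.91) / (0.08)²
  = (2.996)² · (0.1411 + 0.0819) / 0.0064
  = 8.9760 · 0.2230 / 0.0064
  = 312.76
Design effect: 2.01 × 312.76 = 628.64.
Adjust for 83% response: 628.64 / 0.83 = 757.40.
Round up → n = 758 per group.

n = 758 per group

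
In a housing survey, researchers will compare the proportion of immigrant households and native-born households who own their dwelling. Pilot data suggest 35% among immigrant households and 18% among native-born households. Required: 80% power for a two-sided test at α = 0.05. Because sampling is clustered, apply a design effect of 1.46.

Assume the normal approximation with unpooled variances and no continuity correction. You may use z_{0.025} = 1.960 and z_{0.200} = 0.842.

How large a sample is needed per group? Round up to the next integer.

n = 149 per group

n = (z_{α/2} + z_β)² · [p₁(1−p₁) + p₂(1−p₂)] / (p₁ − p₂)²
  = (1.960 + 0.842)² · (0.35·0.65 + 0.18·0.82) / (0.17)²
  = (2.802)² · (0.2275 + 0.1476) / 0.0289
  = 7.8512 · 0.3751 / 0.0289
  = 101.90
Design effect: 1.46 × 101.90 = 148.78.
Round up → n = 149 per group.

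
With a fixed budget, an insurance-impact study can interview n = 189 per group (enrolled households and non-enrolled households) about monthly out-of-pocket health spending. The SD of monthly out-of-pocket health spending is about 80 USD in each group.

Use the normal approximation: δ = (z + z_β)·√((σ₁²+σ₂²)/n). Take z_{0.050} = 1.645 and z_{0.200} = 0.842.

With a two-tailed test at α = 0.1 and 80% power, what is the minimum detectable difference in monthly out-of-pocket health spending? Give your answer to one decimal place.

Minimum detectable difference ≈ 20.5 USD

δ = (z_{α/2} + z_β) · √((σ₁²+σ₂²)/n)
  = (1.645 + 0.842) · √(12800/189)
  = 2.487 · √67.7249
  = 2.487 · 8.2295
  = 20.4668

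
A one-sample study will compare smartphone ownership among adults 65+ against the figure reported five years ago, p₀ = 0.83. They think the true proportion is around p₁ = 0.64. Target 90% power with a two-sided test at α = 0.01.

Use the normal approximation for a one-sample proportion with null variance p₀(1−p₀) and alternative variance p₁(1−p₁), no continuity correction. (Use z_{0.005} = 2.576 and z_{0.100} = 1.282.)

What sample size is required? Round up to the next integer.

n = [z_{α/2}·√(p₀q₀) + z_β·√(p₁q₁)]² / (p₁ − p₀)²
  = [2.576·√(0.83·0.17) + 1.282·√(0.64·0.36)]² / (-0.19)²
  = [2.576·0.3756 + 1.282·0.4800]² / 0.0361
  = [1.5830]² / 0.0361
  = 69.41
Round up → n = 70.

n = 70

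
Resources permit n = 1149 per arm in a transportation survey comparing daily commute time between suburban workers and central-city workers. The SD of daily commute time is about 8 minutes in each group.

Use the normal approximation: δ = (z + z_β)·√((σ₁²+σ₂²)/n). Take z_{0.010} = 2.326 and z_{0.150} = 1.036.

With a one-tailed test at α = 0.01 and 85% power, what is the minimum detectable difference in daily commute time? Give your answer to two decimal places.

Minimum detectable difference ≈ 1.12 minutes

δ = (z_α + z_β) · √((σ₁²+σ₂²)/n)
  = (2.326 + 1.036) · √(128/1149)
  = 3.362 · √0.1114
  = 3.362 · 0.3338
  = 1.1221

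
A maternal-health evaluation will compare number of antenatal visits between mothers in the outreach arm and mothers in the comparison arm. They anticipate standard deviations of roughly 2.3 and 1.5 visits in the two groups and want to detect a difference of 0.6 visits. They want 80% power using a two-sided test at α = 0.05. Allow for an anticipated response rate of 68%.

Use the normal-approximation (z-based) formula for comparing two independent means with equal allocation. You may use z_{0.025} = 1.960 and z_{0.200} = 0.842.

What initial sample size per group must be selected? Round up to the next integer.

n = 242 per group

n = (z_{α/2} + z_β)² · (σ₁² + σ₂²) / δ²
  = (1.960 + 0.842)² · (2.3² + 1.5² = 7.54) / 0.6²
  = 7.8512 · 7.54 / 0.36
  = 164.44
Adjust for 68% response: 164.44 / 0.68 = 241.82.
Round up → n = 242 per group.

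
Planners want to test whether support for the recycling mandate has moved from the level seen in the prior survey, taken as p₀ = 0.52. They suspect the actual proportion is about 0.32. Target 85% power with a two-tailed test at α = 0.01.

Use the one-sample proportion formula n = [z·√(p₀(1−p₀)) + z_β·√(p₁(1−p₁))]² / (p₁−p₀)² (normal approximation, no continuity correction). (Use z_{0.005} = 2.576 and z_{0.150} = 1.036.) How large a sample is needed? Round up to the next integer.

n = 79

n = [z_{α/2}·√(p₀q₀) + z_β·√(p₁q₁)]² / (p₁ − p₀)²
  = [2.576·√(0.52·0.48) + 1.036·√(0.32·0.68)]² / (-0.20)²
  = [2.576·0.4996 + 1.036·0.4665]² / 0.0400
  = [1.7702]² / 0.0400
  = 78.34
Round up → n = 79.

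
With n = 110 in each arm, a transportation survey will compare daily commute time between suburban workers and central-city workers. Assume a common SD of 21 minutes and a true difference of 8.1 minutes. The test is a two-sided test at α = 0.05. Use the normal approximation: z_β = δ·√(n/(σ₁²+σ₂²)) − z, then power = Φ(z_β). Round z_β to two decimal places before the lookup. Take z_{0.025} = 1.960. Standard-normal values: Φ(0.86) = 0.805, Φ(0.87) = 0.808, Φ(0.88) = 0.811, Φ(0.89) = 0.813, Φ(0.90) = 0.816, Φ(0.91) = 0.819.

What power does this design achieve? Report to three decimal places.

z_β = δ·√(n/(σ₁²+σ₂²)) − z_{α/2}
    = 8.1 · √(110/882) − 1.960
    = 8.1 · 0.35315 − 1.960
    = 2.8605 − 1.960 = 0.9005 → 0.90
Power = Φ(0.90) = 0.816.

Power ≈ 0.816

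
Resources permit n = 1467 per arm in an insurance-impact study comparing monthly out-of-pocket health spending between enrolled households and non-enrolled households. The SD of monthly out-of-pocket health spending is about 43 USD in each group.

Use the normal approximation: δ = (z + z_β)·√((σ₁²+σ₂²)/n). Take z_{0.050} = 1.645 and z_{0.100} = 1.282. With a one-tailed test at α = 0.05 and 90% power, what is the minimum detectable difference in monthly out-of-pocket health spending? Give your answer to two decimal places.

Minimum detectable difference ≈ 4.65 USD

δ = (z_α + z_β) · √((σ₁²+σ₂²)/n)
  = (1.645 + 1.282) · √(3698/1467)
  = 2.927 · √2.5208
  = 2.927 · 1.5877
  = 4.6472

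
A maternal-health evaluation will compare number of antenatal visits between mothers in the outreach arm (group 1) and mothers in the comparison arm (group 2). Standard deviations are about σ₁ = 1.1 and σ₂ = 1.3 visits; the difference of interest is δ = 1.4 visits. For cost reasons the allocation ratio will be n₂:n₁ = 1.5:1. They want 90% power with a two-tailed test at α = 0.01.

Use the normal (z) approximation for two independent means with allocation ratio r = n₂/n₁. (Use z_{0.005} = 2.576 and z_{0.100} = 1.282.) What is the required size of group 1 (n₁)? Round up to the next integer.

n₁ = (z_{α/2} + z_β)² · (σ₁² + σ₂²/r) / δ²
   = (2.576 + 1.282)² · (1.1² + 1.3²/1.5) / 1.4²
   = 14.8842 · (1.21 + 1.1267) / 1.96
   = 14.8842 · 2.3367 / 1.96
   = 17.74
Round up → n₁ = 18; n₂ = r·n₁ = 1.5 × 18 = 27.

n₁ = 18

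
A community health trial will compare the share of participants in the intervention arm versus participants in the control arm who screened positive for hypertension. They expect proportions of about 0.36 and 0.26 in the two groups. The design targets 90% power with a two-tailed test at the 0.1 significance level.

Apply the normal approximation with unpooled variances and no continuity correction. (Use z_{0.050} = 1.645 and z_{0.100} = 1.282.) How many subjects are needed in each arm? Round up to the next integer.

n = 363 per group

n = (z_{α/2} + z_β)² · [p₁(1−p₁) + p₂(1−p₂)] / (p₁ − p₂)²
  = (1.645 + 1.282)² · (0.36·0.64 + 0.26·0.74) / (0.10)²
  = (2.927)² · (0.2304 + 0.1924) / 0.0100
  = 8.5673 · 0.4228 / 0.0100
  = 362.23
Round up → n = 363 per group.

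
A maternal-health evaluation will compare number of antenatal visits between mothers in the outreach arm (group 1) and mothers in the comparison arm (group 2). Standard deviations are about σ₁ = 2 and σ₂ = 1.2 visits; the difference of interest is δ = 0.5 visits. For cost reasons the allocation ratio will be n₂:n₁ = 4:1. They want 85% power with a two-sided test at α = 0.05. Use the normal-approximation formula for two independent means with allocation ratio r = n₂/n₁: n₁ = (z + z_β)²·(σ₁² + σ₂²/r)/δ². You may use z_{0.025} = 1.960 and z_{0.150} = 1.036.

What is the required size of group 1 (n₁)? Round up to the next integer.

n₁ = 157

n₁ = (z_{α/2} + z_β)² · (σ₁² + σ₂²/r) / δ²
   = (1.960 + 1.036)² · (2² + 1.2²/4) / 0.5²
   = 8.9760 · (4 + 0.36) / 0.25
   = 8.9760 · 4.36 / 0.25
   = 156.54
Round up → n₁ = 157; n₂ = r·n₁ = 4 × 157 = 628.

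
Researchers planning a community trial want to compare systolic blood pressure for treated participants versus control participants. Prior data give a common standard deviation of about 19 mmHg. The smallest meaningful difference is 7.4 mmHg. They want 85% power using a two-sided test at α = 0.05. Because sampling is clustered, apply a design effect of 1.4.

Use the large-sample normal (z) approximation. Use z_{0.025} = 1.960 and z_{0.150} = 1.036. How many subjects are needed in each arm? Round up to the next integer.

n = (z_{α/2} + z_β)² · (σ₁² + σ₂²) / δ²
  = (1.960 + 1.036)² · (2·19² = 722) / 7.4²
  = 8.9760 · 722 / 54.76
  = 118.35
Design effect: 1.4 × 118.35 = 165.69.
Round up → n = 166 per group.

n = 166 per group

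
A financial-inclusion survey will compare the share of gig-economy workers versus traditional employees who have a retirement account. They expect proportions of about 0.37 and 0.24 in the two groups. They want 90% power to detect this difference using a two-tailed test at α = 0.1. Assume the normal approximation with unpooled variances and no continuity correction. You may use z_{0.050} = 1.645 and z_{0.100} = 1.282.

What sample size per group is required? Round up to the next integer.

n = (z_{α/2} + z_β)² · [p₁(1−p₁) + p₂(1−p₂)] / (p₁ − p₂)²
  = (1.645 + 1.282)² · (0.37·0.63 + 0.24·0.76) / (0.13)²
  = (2.927)² · (0.2331 + 0.1824) / 0.0169
  = 8.5673 · 0.4155 / 0.0169
  = 210.63
Round up → n = 211 per group.

n = 211 per group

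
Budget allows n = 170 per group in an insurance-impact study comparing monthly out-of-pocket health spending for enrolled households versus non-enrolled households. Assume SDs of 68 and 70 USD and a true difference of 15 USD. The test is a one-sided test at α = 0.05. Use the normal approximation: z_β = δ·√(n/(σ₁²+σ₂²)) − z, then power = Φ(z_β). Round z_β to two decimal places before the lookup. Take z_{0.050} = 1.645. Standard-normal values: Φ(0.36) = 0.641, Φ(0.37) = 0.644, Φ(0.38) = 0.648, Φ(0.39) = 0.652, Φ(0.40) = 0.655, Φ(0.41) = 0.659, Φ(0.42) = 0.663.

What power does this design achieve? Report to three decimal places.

Power ≈ 0.641

z_β = δ·√(n/(σ₁²+σ₂²)) − z_α
    = 15 · √(170/9524) − 1.645
    = 15 · 0.13360 − 1.645
    = 2.0040 − 1.645 = 0.3590 → 0.36
Power = Φ(0.36) = 0.641.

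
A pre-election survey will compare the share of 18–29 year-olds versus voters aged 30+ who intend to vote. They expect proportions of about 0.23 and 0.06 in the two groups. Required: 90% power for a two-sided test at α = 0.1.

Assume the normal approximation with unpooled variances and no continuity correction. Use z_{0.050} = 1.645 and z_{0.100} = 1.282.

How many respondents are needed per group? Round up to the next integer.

n = 70 per group

n = (z_{α/2} + z_β)² · [p₁(1−p₁) + p₂(1−p₂)] / (p₁ − p₂)²
  = (1.645 + 1.282)² · (0.23·0.77 + 0.06·0.94) / (0.17)²
  = (2.927)² · (0.1771 + 0.0564) / 0.0289
  = 8.5673 · 0.2335 / 0.0289
  = 69.22
Round up → n = 70 per group.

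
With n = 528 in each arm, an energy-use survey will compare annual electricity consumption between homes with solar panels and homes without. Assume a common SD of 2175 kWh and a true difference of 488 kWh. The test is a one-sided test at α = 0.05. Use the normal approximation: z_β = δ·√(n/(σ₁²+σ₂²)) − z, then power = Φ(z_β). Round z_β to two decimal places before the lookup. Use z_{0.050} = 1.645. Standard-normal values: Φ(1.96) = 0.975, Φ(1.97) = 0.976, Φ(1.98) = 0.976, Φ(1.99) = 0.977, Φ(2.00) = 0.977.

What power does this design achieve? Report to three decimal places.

z_β = δ·√(n/(σ₁²+σ₂²)) − z_α
    = 488 · √(528/9461250) − 1.645
    = 488 · 0.00747 − 1.645
    = 3.6455 − 1.645 = 2.0005 → 2.00
Power = Φ(2.00) = 0.977.

Power ≈ 0.977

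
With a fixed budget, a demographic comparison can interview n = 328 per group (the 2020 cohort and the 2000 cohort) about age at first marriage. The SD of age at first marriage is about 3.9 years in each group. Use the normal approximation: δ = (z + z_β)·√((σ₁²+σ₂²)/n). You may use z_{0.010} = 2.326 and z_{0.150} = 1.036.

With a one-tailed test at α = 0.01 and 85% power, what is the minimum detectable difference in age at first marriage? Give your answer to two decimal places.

δ = (z_α + z_β) · √((σ₁²+σ₂²)/n)
  = (2.326 + 1.036) · √(30.42/328)
  = 3.362 · √0.09274
  = 3.362 · 0.3045
  = 1.0239

Minimum detectable difference ≈ 1.02 years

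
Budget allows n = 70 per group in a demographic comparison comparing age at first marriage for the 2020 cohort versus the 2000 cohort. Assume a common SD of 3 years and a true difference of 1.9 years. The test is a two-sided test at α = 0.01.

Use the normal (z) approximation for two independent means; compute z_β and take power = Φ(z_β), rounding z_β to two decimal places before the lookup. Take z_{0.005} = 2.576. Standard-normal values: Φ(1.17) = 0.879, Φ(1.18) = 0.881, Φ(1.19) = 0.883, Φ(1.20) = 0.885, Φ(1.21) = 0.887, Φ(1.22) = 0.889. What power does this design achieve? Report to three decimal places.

Power ≈ 0.879

z_β = δ·√(n/(σ₁²+σ₂²)) − z_{α/2}
    = 1.9 · √(70/18) − 2.576
    = 1.9 · 1.97203 − 2.576
    = 3.7469 − 2.576 = 1.1709 → 1.17
Power = Φ(1.17) = 0.879.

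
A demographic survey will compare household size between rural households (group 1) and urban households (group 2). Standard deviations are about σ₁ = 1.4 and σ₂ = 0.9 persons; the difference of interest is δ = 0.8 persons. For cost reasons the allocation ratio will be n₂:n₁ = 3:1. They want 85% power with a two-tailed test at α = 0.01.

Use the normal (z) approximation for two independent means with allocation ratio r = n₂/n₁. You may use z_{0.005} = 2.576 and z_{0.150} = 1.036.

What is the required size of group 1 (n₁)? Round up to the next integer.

n₁ = 46

n₁ = (z_{α/2} + z_β)² · (σ₁² + σ₂²/r) / δ²
   = (2.576 + 1.036)² · (1.4² + 0.9²/3) / 0.8²
   = 13.0465 · (1.96 + 0.27) / 0.64
   = 13.0465 · 2.23 / 0.64
   = 45.46
Round up → n₁ = 46; n₂ = r·n₁ = 3 × 46 = 138.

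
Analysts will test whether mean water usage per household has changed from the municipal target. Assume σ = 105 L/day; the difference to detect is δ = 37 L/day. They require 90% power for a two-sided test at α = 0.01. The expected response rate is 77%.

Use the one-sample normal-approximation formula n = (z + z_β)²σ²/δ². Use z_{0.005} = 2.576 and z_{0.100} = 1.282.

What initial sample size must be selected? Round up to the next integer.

n = (z_{α/2} + z_β)² · σ² / δ²
  = (2.576 + 1.282)² · 105² / 37²
  = 14.8842 · 11025 / 1369
  = 119.87
Adjust for 77% response: 119.87 / 0.77 = 155.67.
Round up → n = 156.

n = 156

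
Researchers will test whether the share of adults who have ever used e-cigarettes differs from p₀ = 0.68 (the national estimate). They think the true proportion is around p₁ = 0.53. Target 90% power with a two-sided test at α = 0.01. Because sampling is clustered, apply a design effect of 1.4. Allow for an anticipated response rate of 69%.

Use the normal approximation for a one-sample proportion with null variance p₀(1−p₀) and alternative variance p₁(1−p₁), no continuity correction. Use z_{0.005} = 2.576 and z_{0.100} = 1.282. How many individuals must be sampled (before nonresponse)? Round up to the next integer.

n = [z_{α/2}·√(p₀q₀) + z_β·√(p₁q₁)]² / (p₁ − p₀)²
  = [2.576·√(0.68·0.32) + 1.282·√(0.53·0.47)]² / (-0.15)²
  = [2.576·0.4665 + 1.282·0.4991]² / 0.0225
  = [1.8415]² / 0.0225
  = 150.71
Design effect: 1.4 × 150.71 = 211.00.
Adjust for 69% response: 211.00 / 0.69 = 305.80.
Round up → n = 306.

n = 306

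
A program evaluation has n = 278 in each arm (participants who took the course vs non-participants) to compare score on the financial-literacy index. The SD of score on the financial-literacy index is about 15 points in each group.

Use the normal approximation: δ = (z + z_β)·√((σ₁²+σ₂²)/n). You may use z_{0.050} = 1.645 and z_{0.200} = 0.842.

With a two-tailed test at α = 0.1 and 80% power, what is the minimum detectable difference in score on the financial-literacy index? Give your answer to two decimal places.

Minimum detectable difference ≈ 3.16 points

δ = (z_{α/2} + z_β) · √((σ₁²+σ₂²)/n)
  = (1.645 + 0.842) · √(450/278)
  = 2.487 · √1.6187
  = 2.487 · 1.2723
  = 3.1642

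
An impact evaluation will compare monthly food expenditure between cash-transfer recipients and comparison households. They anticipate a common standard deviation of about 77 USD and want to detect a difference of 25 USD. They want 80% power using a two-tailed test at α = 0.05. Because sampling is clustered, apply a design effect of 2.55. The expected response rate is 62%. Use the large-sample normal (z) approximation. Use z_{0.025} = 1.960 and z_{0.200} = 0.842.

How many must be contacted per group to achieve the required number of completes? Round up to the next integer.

n = (z_{α/2} + z_β)² · (σ₁² + σ₂²) / δ²
  = (1.960 + 0.842)² · (2·77² = 11858) / 25²
  = 7.8512 · 11858 / 625
  = 148.96
Design effect: 2.55 × 148.96 = 379.85.
Adjust for 62% response: 379.85 / 0.62 = 612.66.
Round up → n = 613 per group.

n = 613 per group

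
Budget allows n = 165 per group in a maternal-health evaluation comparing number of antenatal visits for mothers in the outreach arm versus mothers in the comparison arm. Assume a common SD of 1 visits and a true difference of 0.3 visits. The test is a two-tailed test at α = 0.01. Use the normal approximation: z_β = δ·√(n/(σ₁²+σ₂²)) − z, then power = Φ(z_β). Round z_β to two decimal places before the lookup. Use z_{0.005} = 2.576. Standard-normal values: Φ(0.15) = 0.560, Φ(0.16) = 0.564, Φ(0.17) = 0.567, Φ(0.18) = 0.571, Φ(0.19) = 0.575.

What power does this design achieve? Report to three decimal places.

Power ≈ 0.560

z_β = δ·√(n/(σ₁²+σ₂²)) − z_{α/2}
    = 0.3 · √(165/2) − 2.576
    = 0.3 · 9.08295 − 2.576
    = 2.7249 − 2.576 = 0.1489 → 0.15
Power = Φ(0.15) = 0.560.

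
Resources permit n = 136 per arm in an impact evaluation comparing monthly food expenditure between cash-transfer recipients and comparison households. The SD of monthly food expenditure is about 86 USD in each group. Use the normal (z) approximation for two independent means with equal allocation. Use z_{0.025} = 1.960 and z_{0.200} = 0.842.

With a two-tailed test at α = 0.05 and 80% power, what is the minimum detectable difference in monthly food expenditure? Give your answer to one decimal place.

Minimum detectable difference ≈ 29.2 USD

δ = (z_{α/2} + z_β) · √((σ₁²+σ₂²)/n)
  = (1.960 + 0.842) · √(14792/136)
  = 2.802 · √108.7647
  = 2.802 · 10.4290
  = 29.2221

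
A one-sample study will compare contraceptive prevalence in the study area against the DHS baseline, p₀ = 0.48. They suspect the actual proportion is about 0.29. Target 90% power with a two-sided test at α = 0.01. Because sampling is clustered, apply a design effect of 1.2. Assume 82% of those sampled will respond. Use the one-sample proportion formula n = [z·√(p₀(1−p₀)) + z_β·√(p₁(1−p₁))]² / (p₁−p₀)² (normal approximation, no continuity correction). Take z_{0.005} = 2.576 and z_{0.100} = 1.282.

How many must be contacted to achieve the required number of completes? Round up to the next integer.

n = 142

n = [z_{α/2}·√(p₀q₀) + z_β·√(p₁q₁)]² / (p₁ − p₀)²
  = [2.576·√(0.48·0.52) + 1.282·√(0.29·0.71)]² / (-0.19)²
  = [2.576·0.4996 + 1.282·0.4538]² / 0.0361
  = [1.8687]² / 0.0361
  = 96.73
Design effect: 1.2 × 96.73 = 116.08.
Adjust for 82% response: 116.08 / 0.82 = 141.56.
Round up → n = 142.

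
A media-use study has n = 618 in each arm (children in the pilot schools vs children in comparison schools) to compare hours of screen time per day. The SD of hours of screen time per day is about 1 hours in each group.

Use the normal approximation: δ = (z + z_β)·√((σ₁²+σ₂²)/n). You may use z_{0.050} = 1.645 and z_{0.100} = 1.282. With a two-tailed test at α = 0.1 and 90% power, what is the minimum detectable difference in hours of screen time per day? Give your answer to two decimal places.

Minimum detectable difference ≈ 0.17 hours

δ = (z_{α/2} + z_β) · √((σ₁²+σ₂²)/n)
  = (1.645 + 1.282) · √(2/618)
  = 2.927 · √0.00324
  = 2.927 · 0.0569
  = 0.1665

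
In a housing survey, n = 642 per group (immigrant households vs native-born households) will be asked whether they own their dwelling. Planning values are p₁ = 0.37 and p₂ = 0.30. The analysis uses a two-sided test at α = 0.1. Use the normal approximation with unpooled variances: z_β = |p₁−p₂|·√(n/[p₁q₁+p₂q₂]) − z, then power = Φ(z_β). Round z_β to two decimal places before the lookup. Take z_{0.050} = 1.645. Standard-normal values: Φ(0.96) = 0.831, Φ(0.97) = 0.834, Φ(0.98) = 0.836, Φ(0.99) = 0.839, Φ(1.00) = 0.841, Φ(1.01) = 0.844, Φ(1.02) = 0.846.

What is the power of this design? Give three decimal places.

z_β = |p₁−p₂|·√(n/[p₁q₁+p₂q₂]) − z_{α/2}
    = 0.07 · √(642/0.4431) − 1.645
    = 0.07 · 38.0642 − 1.645
    = 2.6645 − 1.645 = 1.0195 → 1.02
Power = Φ(1.02) = 0.846.

Power ≈ 0.846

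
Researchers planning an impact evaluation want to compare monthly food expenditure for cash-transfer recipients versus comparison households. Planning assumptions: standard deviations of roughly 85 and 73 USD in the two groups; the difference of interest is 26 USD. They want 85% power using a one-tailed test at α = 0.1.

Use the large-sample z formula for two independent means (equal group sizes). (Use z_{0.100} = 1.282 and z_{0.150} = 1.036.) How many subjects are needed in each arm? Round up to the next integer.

n = (z_α + z_β)² · (σ₁² + σ₂²) / δ²
  = (1.282 + 1.036)² · (85² + 73² = 12554) / 26²
  = 5.3731 · 12554 / 676
  = 99.78
Round up → n = 100 per group.

n = 100 per group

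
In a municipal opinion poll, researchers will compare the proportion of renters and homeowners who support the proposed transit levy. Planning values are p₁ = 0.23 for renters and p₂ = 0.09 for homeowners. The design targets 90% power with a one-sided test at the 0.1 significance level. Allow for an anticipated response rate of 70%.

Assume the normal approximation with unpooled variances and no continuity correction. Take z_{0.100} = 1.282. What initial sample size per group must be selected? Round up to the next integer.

n = 125 per group

n = (z_α + z_β)² · [p₁(1−p₁) + p₂(1−p₂)] / (p₁ − p₂)²
  = (1.282 + 1.282)² · (0.23·0.77 + 0.09·0.91) / (0.14)²
  = (2.564)² · (0.1771 + 0.0819) / 0.0196
  = 6.5741 · 0.2590 / 0.0196
  = 86.87
Adjust for 70% response: 86.87 / 0.70 = 124.10.
Round up → n = 125 per group.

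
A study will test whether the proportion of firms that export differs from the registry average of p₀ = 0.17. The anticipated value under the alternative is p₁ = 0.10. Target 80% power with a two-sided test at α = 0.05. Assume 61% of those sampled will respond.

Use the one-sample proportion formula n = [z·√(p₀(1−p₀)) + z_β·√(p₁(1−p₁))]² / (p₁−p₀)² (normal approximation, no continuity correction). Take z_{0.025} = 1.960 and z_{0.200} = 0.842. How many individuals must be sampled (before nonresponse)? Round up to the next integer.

n = 328

n = [z_{α/2}·√(p₀q₀) + z_β·√(p₁q₁)]² / (p₁ − p₀)²
  = [1.960·√(0.17·0.83) + 0.842·√(0.10·0.90)]² / (-0.07)²
  = [1.960·0.3756 + 0.842·0.3000]² / 0.0049
  = [0.9888]² / 0.0049
  = 199.55
Adjust for 61% response: 199.55 / 0.61 = 327.13.
Round up → n = 328.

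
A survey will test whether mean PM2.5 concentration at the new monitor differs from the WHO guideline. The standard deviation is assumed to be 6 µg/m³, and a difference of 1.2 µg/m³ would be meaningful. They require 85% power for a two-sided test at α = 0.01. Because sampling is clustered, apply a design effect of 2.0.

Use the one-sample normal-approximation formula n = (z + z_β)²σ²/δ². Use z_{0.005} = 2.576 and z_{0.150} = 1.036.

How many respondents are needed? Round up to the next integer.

n = 653

n = (z_{α/2} + z_β)² · σ² / δ²
  = (2.576 + 1.036)² · 6² / 1.2²
  = 13.0465 · 36 / 1.44
  = 326.16
Design effect: 2.0 × 326.16 = 652.33.
Round up → n = 653.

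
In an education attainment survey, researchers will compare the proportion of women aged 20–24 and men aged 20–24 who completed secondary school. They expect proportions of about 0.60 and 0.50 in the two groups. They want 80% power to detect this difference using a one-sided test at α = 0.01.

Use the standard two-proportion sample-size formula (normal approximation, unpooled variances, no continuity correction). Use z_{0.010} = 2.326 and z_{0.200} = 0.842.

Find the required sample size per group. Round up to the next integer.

n = (z_α + z_β)² · [p₁(1−p₁) + p₂(1−p₂)] / (p₁ − p₂)²
  = (2.326 + 0.842)² · (0.60·0.40 + 0.50·0.50) / (0.10)²
  = (3.168)² · (0.2400 + 0.2500) / 0.0100
  = 10.0362 · 0.4900 / 0.0100
  = 491.77
Round up → n = 492 per group.

n = 492 per group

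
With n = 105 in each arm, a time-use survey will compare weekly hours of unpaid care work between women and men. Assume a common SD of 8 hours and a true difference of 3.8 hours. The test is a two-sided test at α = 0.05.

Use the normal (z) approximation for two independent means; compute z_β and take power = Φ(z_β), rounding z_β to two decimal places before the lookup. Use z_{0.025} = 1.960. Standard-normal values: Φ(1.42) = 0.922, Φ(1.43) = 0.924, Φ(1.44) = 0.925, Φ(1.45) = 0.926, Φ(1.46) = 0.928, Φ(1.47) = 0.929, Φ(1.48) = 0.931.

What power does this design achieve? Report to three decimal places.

Power ≈ 0.931

z_β = δ·√(n/(σ₁²+σ₂²)) − z_{α/2}
    = 3.8 · √(105/128) − 1.960
    = 3.8 · 0.90571 − 1.960
    = 3.4417 − 1.960 = 1.4817 → 1.48
Power = Φ(1.48) = 0.931.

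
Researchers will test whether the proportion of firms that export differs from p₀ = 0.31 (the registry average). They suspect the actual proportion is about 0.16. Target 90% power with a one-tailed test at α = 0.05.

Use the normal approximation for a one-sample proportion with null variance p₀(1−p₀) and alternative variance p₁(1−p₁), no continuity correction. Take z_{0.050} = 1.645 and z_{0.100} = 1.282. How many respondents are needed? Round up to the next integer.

n = 68

n = [z_α·√(p₀q₀) + z_β·√(p₁q₁)]² / (p₁ − p₀)²
  = [1.645·√(0.31·0.69) + 1.282·√(0.16·0.84)]² / (-0.15)²
  = [1.645·0.4625 + 1.282·0.3666]² / 0.0225
  = [1.2308]² / 0.0225
  = 67.33
Round up → n = 68.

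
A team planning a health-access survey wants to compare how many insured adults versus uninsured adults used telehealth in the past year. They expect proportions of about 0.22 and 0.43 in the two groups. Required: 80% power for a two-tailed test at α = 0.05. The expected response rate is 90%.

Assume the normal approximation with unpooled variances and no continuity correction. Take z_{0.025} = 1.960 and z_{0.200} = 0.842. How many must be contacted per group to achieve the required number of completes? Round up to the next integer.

n = (z_{α/2} + z_β)² · [p₁(1−p₁) + p₂(1−p₂)] / (p₁ − p₂)²
  = (1.960 + 0.842)² · (0.22·0.78 + 0.43·0.57) / (-0.21)²
  = (2.802)² · (0.1716 + 0.2451) / 0.0441
  = 7.8512 · 0.4167 / 0.0441
  = 74.19
Adjust for 90% response: 74.19 / 0.90 = 82.43.
Round up → n = 83 per group.

n = 83 per group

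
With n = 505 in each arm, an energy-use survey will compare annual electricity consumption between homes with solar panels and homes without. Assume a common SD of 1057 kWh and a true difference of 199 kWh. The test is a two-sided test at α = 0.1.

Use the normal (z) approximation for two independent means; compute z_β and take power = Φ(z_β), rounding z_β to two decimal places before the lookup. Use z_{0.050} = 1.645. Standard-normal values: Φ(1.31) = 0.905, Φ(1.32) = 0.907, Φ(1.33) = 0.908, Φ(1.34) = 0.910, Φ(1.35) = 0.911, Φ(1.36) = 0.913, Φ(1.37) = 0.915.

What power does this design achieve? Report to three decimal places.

Power ≈ 0.911

z_β = δ·√(n/(σ₁²+σ₂²)) − z_{α/2}
    = 199 · √(505/2234498) − 1.645
    = 199 · 0.01503 − 1.645
    = 2.9916 − 1.645 = 1.3466 → 1.35
Power = Φ(1.35) = 0.911.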